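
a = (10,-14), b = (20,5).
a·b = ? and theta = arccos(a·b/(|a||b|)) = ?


a·b = 10*20 - 14*5 = 200 - 70 = 130
|a| = sqrt(100+196) = 17.2047
|b| = sqrt(400+25) = 20.6155
cos(theta) = 130/(sqrt(296)*sqrt(425)) = 130/sqrt(125800) = 0.366525
theta = arccos(130/sqrt(125800)) = 68.4986 degrees

a·b = 130, theta = 68.4986 deg


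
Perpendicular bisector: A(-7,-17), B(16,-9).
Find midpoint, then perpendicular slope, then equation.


Midpoint = (4.5, -13)
Slope of AB = dy/dx = 8/23 = 0.3478
Perp slope = -dx/dy = -23/8 = -2.8750
b = My - (perp slope)*Mx = -13 + (23*4.5)/8 = -13 + 12.9375 = -0.0625

y = -2.8750x - 0.0625


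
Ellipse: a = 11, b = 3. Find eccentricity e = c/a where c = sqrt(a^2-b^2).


c = sqrt(121-9) = sqrt(112) = 10.5830
e = c/a = sqrt(112)/11 = 0.9621

e = 0.9621


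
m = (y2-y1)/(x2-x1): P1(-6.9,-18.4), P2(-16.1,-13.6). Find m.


dy = -13.6 + 18.4 = 4.8
dx = -16.1 + 6.9 = -9.2
m = 4.8/(-9.2) = -0.5217

m = -0.5217


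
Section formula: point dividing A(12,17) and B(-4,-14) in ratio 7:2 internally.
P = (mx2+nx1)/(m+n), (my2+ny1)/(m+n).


Px = (7*(-4) + 2*12)/9 = -4/9 = -0.4444
Py = (7*(-14) + 2*17)/9 = -64/9 = -7.1111

P = (-0.4444, -7.1111)


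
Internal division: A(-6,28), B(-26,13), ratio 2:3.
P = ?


Px = (2*(-26) + 3*(-6))/5 = -70/5 = -14.0000
Py = (2*13 + 3*28)/5 = 110/5 = 22.0000

P = (-14.0000, 22.0000)


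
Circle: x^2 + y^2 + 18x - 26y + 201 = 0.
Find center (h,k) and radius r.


h = -D/2 = -18/2 = -9
k = -E/2 = 26/2 = 13
r^2 = h^2 + k^2 - F = 81 + 169 - 201 = 49
r = 7

Center (-9, 13), radius = 7


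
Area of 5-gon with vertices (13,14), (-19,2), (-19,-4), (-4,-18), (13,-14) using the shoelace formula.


sum(xi*y_{i+1}) = 13*2 - 19*(-4) - 19*(-18) - 4*(-14) + 13*14 = 682
sum(yi*x_{i+1}) = 14*(-19) + 2*(-19) - 4*(-4) - 18*13 - 14*13 = -704
Area = |682 + 704|/2 = 1386/2 = 693.0000

693.0000 sq units


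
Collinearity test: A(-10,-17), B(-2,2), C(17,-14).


-10*(2+ 14) - 2*(-14+ 17) + 17*(-17-2)
= -160 - 6 - 323 = -489

No, not collinear (determinant = -489)


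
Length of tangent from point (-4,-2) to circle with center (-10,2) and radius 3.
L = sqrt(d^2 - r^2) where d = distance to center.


d = sqrt((-4+ 10)^2 + (-2-2)^2) = sqrt(36+16) = 7.2111
L = sqrt(52.0000 - 9) = sqrt(43.0000) = 6.5574

6.5574


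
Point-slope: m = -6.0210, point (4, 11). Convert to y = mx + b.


y - 11 = -6.0210(x - 4)
y = -6.0210x + 11 + 6.0210*4
y = -6.0210x + 35.0840

y = -6.0210x + 35.0840


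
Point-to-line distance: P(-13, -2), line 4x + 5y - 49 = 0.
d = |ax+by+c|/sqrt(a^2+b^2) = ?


|4*(-13) + 5*(-2) - 49| = |-111| = 111
sqrt(16 + 25) = sqrt(41) = 6.4031
d = 111/sqrt(41) = 17.3353

17.3353


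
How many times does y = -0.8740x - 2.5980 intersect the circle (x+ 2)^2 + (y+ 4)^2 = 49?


Substitute y = -0.8740x - 2.5980: (x+ 2)^2 + (-0.8740x- 2.5980+ 4)^2 = 49
Expand to Ax^2 + Bx + C = 0, where b-k = 1.402
A = 1+m^2 = 1.763876
B = 2(m(b-k) - h) = 2(-0.8740*1.402 + 2) = 1.549304
C = h^2 + (b-k)^2 - r^2 = 4 + 1.965604 - 49 = -43.034396
disc = B^2-4AC = 2.4003 + 303.6294 = 306.0297
disc > 0

2 intersection points


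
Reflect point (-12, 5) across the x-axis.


Reflection rule for x-axis: (x, -y)
(-12, 5) -> (-12, -5)

(-12, -5)


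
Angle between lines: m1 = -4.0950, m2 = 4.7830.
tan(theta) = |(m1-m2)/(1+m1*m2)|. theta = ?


m1-m2 = -8.878
1+m1*m2 = -18.586385
tan(theta) = |-8.878/(-18.586385)| = 0.477661
theta = arctan(|-8.878/(-18.586385)|) = 25.5320 degrees (acute angle)

25.5320 degrees


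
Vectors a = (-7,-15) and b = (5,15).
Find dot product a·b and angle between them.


a·b = -7*5 - 15*15 = -35 - 225 = -260
|a| = sqrt(49+225) = 16.5529
|b| = sqrt(25+225) = 15.8114
cos(theta) = -260/(sqrt(274)*sqrt(250)) = -260/sqrt(68500) = -0.993409
theta = arccos(-260/sqrt(68500)) = 173.4181 degrees

a·b = -260, theta = 173.4181 deg


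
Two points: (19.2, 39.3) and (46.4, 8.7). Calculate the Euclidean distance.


dx = 46.4 - 19.2 = 27.2
dy = 8.7 - 39.3 = -30.6
d = sqrt(739.84 + 936.36) = sqrt(1676.2) = 40.9414

40.9414


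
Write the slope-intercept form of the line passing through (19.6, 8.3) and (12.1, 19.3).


m = (11.0)/(-7.5) = -1.4667
b = y1 - m*x1 = 8.3 - (11.0*19.6)/(-7.5) = 8.3 + 28.7467 = 37.0467

y = -1.4667x + 37.0467


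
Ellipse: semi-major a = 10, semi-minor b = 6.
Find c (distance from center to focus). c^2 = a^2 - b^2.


c^2 = 10^2 - 6^2 = 100 - 36 = 64
c = sqrt(64) = 8.0000

c = 8.0000


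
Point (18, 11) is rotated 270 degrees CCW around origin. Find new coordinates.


cos(270) = 0, sin(270) = -1
x' = 18*0 - 11*(-1) = 11
y' = 18*(-1) + 11*0 = -18

(11, -18)


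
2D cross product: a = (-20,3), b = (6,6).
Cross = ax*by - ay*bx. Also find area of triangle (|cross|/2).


cross = -20*6 - 3*6 = -120 - 18 = -138
Triangle area = |-138|/2 = 138/2 = 69.0000

cross = -138, triangle area = 69.0000


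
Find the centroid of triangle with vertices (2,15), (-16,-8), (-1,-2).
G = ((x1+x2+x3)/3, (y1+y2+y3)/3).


Gx = (2- 16- 1)/3 = -15/3 = -5.0000
Gy = (15- 8- 2)/3 = 5/3 = 1.6667

G = (-5.0000, 1.6667)


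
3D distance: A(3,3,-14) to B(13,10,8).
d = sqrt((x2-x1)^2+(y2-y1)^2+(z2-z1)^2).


dx=10, dy=7, dz=22
d = sqrt(100+49+484) = sqrt(633) = 25.1595

25.1595


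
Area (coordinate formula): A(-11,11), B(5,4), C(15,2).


-11*(4-2) = -22
5*(2-11) = -45
15*(11-4) = 105
sum = 38
Area = |38|/2 = 19.0000

19.0000 sq units


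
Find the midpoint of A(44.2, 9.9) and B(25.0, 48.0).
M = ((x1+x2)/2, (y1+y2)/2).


Mx = (44.2 + 25.0)/2 = 69.2/2 = 34.6000
My = (9.9 + 48.0)/2 = 57.9/2 = 28.9500

(34.6000, 28.9500)


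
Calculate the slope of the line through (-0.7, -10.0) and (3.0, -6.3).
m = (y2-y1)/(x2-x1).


dy = -6.3 + 10.0 = 3.7
dx = 3.0 + 0.7 = 3.7
m = 3.7/3.7 = 1.0000

m = 1.0000


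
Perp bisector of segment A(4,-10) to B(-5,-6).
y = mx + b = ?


Midpoint = (-0.5, -8)
Slope of AB = dy/dx = 4/(-9) = -0.4444
Perp slope = -dx/dy = 9/4 = 2.2500
b = My - (perp slope)*Mx = -8 + (-9*(-0.5))/4 = -8 + 1.1250 = -6.8750

y = 2.2500x - 6.8750


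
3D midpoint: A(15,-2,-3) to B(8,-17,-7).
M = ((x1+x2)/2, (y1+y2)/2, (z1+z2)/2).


Mx = (15+8)/2 = 11.5000
My = (-2- 17)/2 = -9.5000
Mz = (-3- 7)/2 = -5.0000

M = (11.5000, -9.5000, -5.0000)


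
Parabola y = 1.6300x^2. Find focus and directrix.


a = 1.6300
1/(4a) = 0.1534
Focus = (0, 0.1534)
Directrix: y = -0.1534

Focus = (0, 0.1534), Directrix: y = -0.1534


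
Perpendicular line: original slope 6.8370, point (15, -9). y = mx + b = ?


Perpendicular slope = -1/m1 = -1/6.8370 = -0.1463
b2 = y0 - m2*x0 = -9 + 15/6.8370 = -9 + 2.1939 = -6.8061

y = -0.1463x - 6.8061


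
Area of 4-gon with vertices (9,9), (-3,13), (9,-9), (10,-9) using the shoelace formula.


sum(xi*y_{i+1}) = 9*13 - 3*(-9) + 9*(-9) + 10*9 = 153
sum(yi*x_{i+1}) = 9*(-3) + 13*9 - 9*10 - 9*9 = -81
Area = |153 + 81|/2 = 234/2 = 117.0000

117.0000 sq units


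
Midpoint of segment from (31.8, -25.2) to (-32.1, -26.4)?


Mx = (31.8 - 32.1)/2 = -0.3/2 = -0.1500
My = (-25.2 - 26.4)/2 = -51.6/2 = -25.8000

(-0.1500, -25.8000)


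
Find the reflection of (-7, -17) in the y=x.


Reflection rule for y=x: (y, x)
(-7, -17) -> (-17, -7)

(-17, -7)


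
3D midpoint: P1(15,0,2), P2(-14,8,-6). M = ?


Mx = (15- 14)/2 = 0.5000
My = (0+8)/2 = 4.0000
Mz = (2- 6)/2 = -2.0000

M = (0.5000, 4.0000, -2.0000)


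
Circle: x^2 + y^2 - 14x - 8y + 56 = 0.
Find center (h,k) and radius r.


h = -D/2 = 14/2 = 7
k = -E/2 = 8/2 = 4
r^2 = h^2 + k^2 - F = 49 + 16 - 56 = 9
r = 3

Center (7, 4), radius = 3


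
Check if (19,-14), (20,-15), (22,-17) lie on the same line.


19*(-15+ 17) + 20*(-17+ 14) + 22*(-14+ 15)
= 38 - 60 + 22 = 0

Yes, collinear (determinant = 0)


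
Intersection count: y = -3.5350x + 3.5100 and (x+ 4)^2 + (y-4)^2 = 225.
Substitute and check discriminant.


Substitute y = -3.5350x + 3.5100: (x+ 4)^2 + (-3.5350x+3.5100-4)^2 = 225
Expand to Ax^2 + Bx + C = 0, where b-k = -0.49
A = 1+m^2 = 13.496225
B = 2(m(b-k) - h) = 2(-3.5350*(-0.49) + 4) = 11.4643
C = h^2 + (b-k)^2 - r^2 = 16 + 0.2401 - 225 = -208.7599
disc = B^2-4AC = 131.4302 + 11269.8823 = 11401.3125
disc > 0

2 intersection points


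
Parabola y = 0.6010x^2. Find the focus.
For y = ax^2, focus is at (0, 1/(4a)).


a = 0.6010
4a = 2.4040
focus = (0, 1/2.4040) = (0, 0.4160)

Focus = (0, 0.4160)


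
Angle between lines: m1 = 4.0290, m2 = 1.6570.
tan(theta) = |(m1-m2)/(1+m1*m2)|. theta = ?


m1-m2 = 2.372
1+m1*m2 = 7.676053
tan(theta) = |2.372/7.676053| = 0.309013
theta = arctan(|2.372/7.676053|) = 17.1718 degrees (acute angle)

17.1718 degrees


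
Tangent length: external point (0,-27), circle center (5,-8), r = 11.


d = sqrt((0-5)^2 + (-27+ 8)^2) = sqrt(25+361) = 19.6469
L = sqrt(386.0000 - 121) = sqrt(265.0000) = 16.2788

16.2788


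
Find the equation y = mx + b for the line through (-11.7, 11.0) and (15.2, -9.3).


m = (-20.3)/(26.9) = -0.7546
b = y1 - m*x1 = 11.0 - (-20.3*(-11.7))/(26.9) = 11.0 - 8.8294 = 2.1706

y = -0.7546x + 2.1706


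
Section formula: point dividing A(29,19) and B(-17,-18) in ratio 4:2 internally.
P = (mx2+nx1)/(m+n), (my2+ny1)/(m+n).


Px = (4*(-17) + 2*29)/6 = -10/6 = -1.6667
Py = (4*(-18) + 2*19)/6 = -34/6 = -5.6667

P = (-1.6667, -5.6667)


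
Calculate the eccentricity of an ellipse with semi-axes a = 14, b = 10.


c = sqrt(196-100) = sqrt(96) = 9.7980
e = c/a = sqrt(96)/14 = 0.6999

e = 0.6999


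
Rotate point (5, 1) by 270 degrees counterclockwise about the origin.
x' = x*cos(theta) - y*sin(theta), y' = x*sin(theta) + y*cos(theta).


cos(270) = 0, sin(270) = -1
x' = 5*0 - 1*(-1) = 1
y' = 5*(-1) + 1*0 = -5

(1, -5)


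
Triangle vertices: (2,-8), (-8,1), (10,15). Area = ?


2*(1-15) = -28
-8*(15+ 8) = -184
10*(-8-1) = -90
sum = -302
Area = |-302|/2 = 151.0000

151.0000 sq units


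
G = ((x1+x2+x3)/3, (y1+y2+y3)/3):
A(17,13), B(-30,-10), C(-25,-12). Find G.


Gx = (17- 30- 25)/3 = -38/3 = -12.6667
Gy = (13- 10- 12)/3 = -9/3 = -3.0000

G = (-12.6667, -3.0000)


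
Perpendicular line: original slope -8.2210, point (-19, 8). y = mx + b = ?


Perpendicular slope = -1/m1 = -1/(-8.2210) = 0.1216
b2 = y0 - m2*x0 = 8 - 19/(-8.2210) = 8 + 2.3112 = 10.3112

y = 0.1216x + 10.3112


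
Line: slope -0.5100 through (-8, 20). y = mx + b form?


y - 20 = -0.5100(x + 8)
y = -0.5100x + 20 + 0.5100*(-8)
y = -0.5100x + 15.9200

y = -0.5100x + 15.9200


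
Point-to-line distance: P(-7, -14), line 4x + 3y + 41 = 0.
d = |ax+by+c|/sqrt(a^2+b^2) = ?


|4*(-7) + 3*(-14) + 41| = |-29| = 29
sqrt(16 + 9) = sqrt(25) = 5.0000
d = 29/sqrt(25) = 5.8000

5.8000


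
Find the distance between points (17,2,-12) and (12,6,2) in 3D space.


dx=-5, dy=4, dz=14
d = sqrt(25+16+196) = sqrt(237) = 15.3948

15.3948


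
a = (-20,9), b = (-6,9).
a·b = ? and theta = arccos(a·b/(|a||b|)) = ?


a·b = -20*(-6) + 9*9 = 120 + 81 = 201
|a| = sqrt(400+81) = 21.9317
|b| = sqrt(36+81) = 10.8167
cos(theta) = 201/(sqrt(481)*sqrt(117)) = 201/sqrt(56277) = 0.847287
theta = arccos(201/sqrt(56277)) = 32.0822 degrees

a·b = 201, theta = 32.0822 deg


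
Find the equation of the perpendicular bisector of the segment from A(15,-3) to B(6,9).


Midpoint = (10.5, 3)
Slope of AB = dy/dx = 12/(-9) = -1.3333
Perp slope = -dx/dy = 9/12 = 0.7500
b = My - (perp slope)*Mx = 3 + (-9*10.5)/12 = 3 - 7.8750 = -4.8750

y = 0.7500x - 4.8750


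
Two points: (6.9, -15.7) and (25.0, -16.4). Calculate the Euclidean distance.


dx = 25.0 - 6.9 = 18.1
dy = -16.4 + 15.7 = -0.7
d = sqrt(327.61 + 0.49) = sqrt(328.1) = 18.1135

18.1135


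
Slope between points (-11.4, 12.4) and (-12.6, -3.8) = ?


dy = -3.8 - 12.4 = -16.2
dx = -12.6 + 11.4 = -1.2
m = -16.2/(-1.2) = 13.5000

m = 13.5000


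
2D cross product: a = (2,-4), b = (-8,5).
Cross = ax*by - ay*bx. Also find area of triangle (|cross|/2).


cross = 2*5 + 4*(-8) = 10 - 32 = -22
Triangle area = |-22|/2 = 22/2 = 11.0000

cross = -22, triangle area = 11.0000


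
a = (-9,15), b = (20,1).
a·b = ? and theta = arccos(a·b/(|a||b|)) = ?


a·b = -9*20 + 15*1 = -180 + 15 = -165
|a| = sqrt(81+225) = 17.4929
|b| = sqrt(400+1) = 20.0250
cos(theta) = -165/(sqrt(306)*sqrt(401)) = -165/sqrt(122706) = -0.471033
theta = arccos(-165/sqrt(122706)) = 118.1014 degrees

a·b = -165, theta = 118.1014 deg


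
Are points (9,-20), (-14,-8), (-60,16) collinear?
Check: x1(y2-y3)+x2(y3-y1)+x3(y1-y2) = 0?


9*(-8-16) - 14*(16+ 20) - 60*(-20+ 8)
= -216 - 504 + 720 = 0

Yes, collinear (determinant = 0)


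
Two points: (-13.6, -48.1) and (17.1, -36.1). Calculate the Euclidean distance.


dx = 17.1 + 13.6 = 30.7
dy = -36.1 + 48.1 = 12.0
d = sqrt(942.49 + 144.0) = sqrt(1086.49) = 32.9619

32.9619


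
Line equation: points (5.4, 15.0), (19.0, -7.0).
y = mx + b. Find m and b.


m = (-22.0)/(13.6) = -1.6176
b = y1 - m*x1 = 15.0 - (-22.0*5.4)/(13.6) = 15.0 + 8.7353 = 23.7353

y = -1.6176x + 23.7353


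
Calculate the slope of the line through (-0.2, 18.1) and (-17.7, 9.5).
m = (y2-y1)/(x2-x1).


dy = 9.5 - 18.1 = -8.6
dx = -17.7 + 0.2 = -17.5
m = -8.6/(-17.5) = 0.4914

m = 0.4914


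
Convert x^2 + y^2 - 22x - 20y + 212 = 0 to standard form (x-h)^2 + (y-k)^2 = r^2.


h = -D/2 = 22/2 = 11
k = -E/2 = 20/2 = 10
r^2 = h^2 + k^2 - F = 121 + 100 - 212 = 9
r = 3

Center (11, 10), radius = 3


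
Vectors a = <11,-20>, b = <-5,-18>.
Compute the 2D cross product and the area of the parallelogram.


cross = 11*(-18) + 20*(-5) = -198 - 100 = -298
Parallelogram area = |-298| = 298

cross = -298, parallelogram area = 298


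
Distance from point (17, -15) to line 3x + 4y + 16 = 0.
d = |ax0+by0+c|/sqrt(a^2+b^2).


|3*17 + 4*(-15) + 16| = |7| = 7
sqrt(9 + 16) = sqrt(25) = 5.0000
d = 7/sqrt(25) = 1.4000

1.4000


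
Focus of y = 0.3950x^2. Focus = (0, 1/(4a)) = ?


a = 0.3950
4a = 1.5800
focus = (0, 1/1.5800) = (0, 0.6329)

Focus = (0, 0.6329)


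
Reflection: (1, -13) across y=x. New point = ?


Reflection rule for y=x: (y, x)
(1, -13) -> (-13, 1)

(-13, 1)


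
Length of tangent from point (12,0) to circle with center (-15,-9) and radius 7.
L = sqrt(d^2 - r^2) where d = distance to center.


d = sqrt((12+ 15)^2 + (0+ 9)^2) = sqrt(729+81) = 28.4605
L = sqrt(810.0000 - 49) = sqrt(761.0000) = 27.5862

27.5862


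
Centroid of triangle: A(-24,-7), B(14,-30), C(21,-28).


Gx = (-24+14+21)/3 = 11/3 = 3.6667
Gy = (-7- 30- 28)/3 = -65/3 = -21.6667

G = (3.6667, -21.6667)


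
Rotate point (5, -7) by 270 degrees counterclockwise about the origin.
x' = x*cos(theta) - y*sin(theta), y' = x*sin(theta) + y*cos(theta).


cos(270) = 0, sin(270) = -1
x' = 5*0 + 7*(-1) = -7
y' = 5*(-1) - 7*0 = -5

(-7, -5)


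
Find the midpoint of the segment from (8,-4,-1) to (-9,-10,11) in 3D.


Mx = (8- 9)/2 = -0.5000
My = (-4- 10)/2 = -7.0000
Mz = (-1+11)/2 = 5.0000

M = (-0.5000, -7.0000, 5.0000)


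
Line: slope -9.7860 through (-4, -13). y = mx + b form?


y + 13 = -9.7860(x + 4)
y = -9.7860x - 13 + 9.7860*(-4)
y = -9.7860x - 52.1440

y = -9.7860x - 52.1440


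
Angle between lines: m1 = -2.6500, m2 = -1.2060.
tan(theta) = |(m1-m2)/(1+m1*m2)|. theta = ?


m1-m2 = -1.444
1+m1*m2 = 4.1959
tan(theta) = |-1.444/4.1959| = 0.344145
theta = arctan(|-1.444/4.1959|) = 18.9907 degrees (acute angle)

18.9907 degrees


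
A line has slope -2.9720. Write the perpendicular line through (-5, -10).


Perpendicular slope = -1/m1 = -1/(-2.9720) = 0.3365
b2 = y0 - m2*x0 = -10 - 5/(-2.9720) = -10 + 1.6824 = -8.3176

y = 0.3365x - 8.3176


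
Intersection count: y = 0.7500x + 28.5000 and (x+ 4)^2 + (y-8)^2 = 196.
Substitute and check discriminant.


Substitute y = 0.7500x + 28.5000: (x+ 4)^2 + (0.7500x+28.5000-8)^2 = 196
Expand to Ax^2 + Bx + C = 0, where b-k = 20.5
A = 1+m^2 = 1.5625
B = 2(m(b-k) - h) = 2(0.7500*20.5 + 4) = 38.75
C = h^2 + (b-k)^2 - r^2 = 16 + 420.25 - 196 = 240.25
disc = B^2-4AC = 1501.5625 - 1501.5625 = 0
disc = 0

1 intersection point (tangent)


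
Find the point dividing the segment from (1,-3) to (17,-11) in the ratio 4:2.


Px = (4*17 + 2*1)/6 = 70/6 = 11.6667
Py = (4*(-11) + 2*(-3))/6 = -50/6 = -8.3333

P = (11.6667, -8.3333)


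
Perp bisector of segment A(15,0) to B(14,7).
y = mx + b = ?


Midpoint = (14.5, 3.5)
Slope of AB = dy/dx = 7/(-1) = -7.0000
Perp slope = -dx/dy = 1/7 = 0.1429
b = My - (perp slope)*Mx = 3.5 + (-1*14.5)/7 = 3.5 - 2.0714 = 1.4286

y = 0.1429x + 1.4286


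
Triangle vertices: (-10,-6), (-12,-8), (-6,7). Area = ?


-10*(-8-7) = 150
-12*(7+ 6) = -156
-6*(-6+ 8) = -12
sum = -18
Area = |-18|/2 = 9.0000

9.0000 sq units


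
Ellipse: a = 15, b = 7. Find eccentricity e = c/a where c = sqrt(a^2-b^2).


c = sqrt(225-49) = sqrt(176) = 13.2665
e = c/a = sqrt(176)/15 = 0.8844

e = 0.8844


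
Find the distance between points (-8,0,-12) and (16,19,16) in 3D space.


dx=24, dy=19, dz=28
d = sqrt(576+361+784) = sqrt(1721) = 41.4849

41.4849


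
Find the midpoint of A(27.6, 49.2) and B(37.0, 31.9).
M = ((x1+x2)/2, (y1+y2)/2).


Mx = (27.6 + 37.0)/2 = 64.6/2 = 32.3000
My = (49.2 + 31.9)/2 = 81.1/2 = 40.5500

(32.3000, 40.5500)


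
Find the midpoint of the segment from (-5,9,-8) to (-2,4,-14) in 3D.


Mx = (-5- 2)/2 = -3.5000
My = (9+4)/2 = 6.5000
Mz = (-8- 14)/2 = -11.0000

M = (-3.5000, 6.5000, -11.0000)


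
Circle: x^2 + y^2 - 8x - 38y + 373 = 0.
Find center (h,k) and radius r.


h = -D/2 = 8/2 = 4
k = -E/2 = 38/2 = 19
r^2 = h^2 + k^2 - F = 16 + 361 - 373 = 4
r = 2

Center (4, 19), radius = 2


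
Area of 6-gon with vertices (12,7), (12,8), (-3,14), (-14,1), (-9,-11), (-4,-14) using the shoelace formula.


sum(xi*y_{i+1}) = 12*8 + 12*14 - 3*1 - 14*(-11) - 9*(-14) - 4*7 = 513
sum(yi*x_{i+1}) = 7*12 + 8*(-3) + 14*(-14) + 1*(-9) - 11*(-4) - 14*12 = -269
Area = |513 + 269|/2 = 782/2 = 391.0000

391.0000 sq units


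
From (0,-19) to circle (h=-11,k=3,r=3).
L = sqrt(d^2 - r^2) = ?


d = sqrt((0+ 11)^2 + (-19-3)^2) = sqrt(121+484) = 24.5967
L = sqrt(605.0000 - 9) = sqrt(596.0000) = 24.4131

24.4131


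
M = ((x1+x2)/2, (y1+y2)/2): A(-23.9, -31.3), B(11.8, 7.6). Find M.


Mx = (-23.9 + 11.8)/2 = -12.1/2 = -6.0500
My = (-31.3 + 7.6)/2 = -23.7/2 = -11.8500

(-6.0500, -11.8500)


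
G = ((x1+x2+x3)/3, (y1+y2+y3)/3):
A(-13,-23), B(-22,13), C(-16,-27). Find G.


Gx = (-13- 22- 16)/3 = -51/3 = -17.0000
Gy = (-23+13- 27)/3 = -37/3 = -12.3333

G = (-17.0000, -12.3333)


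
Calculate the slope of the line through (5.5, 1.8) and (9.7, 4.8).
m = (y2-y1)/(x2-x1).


dy = 4.8 - 1.8 = 3.0
dx = 9.7 - 5.5 = 4.2
m = 3.0/4.2 = 0.7143

m = 0.7143


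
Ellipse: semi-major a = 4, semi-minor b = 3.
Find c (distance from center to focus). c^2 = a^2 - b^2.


c^2 = 4^2 - 3^2 = 16 - 9 = 7
c = sqrt(7) = 2.6458

c = 2.6458


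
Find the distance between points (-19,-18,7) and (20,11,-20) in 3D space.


dx=39, dy=29, dz=-27
d = sqrt(1521+841+729) = sqrt(3091) = 55.5968

55.5968


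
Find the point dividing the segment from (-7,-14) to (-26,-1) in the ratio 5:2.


Px = (5*(-26) + 2*(-7))/7 = -144/7 = -20.5714
Py = (5*(-1) + 2*(-14))/7 = -33/7 = -4.7143

P = (-20.5714, -4.7143)


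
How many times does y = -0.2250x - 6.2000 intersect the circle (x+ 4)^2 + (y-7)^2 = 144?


Substitute y = -0.2250x - 6.2000: (x+ 4)^2 + (-0.2250x- 6.2000-7)^2 = 144
Expand to Ax^2 + Bx + C = 0, where b-k = -13.2
A = 1+m^2 = 1.050625
B = 2(m(b-k) - h) = 2(-0.2250*(-13.2) + 4) = 13.94
C = h^2 + (b-k)^2 - r^2 = 16 + 174.24 - 144 = 46.24
disc = B^2-4AC = 194.3236 - 194.3236 = 0
disc = 0

1 intersection point (tangent)


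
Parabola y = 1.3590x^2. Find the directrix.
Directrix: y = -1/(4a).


a = 1.3590
1/(4a) = 0.1840
directrix: y = -0.1840 = -0.1840

y = -0.1840


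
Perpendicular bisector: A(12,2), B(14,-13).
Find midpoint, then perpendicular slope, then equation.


Midpoint = (13, -5.5)
Slope of AB = dy/dx = -15/2 = -7.5000
Perp slope = -dx/dy = 2/15 = 0.1333
b = My - (perp slope)*Mx = -5.5 + (2*13)/(-15) = -5.5 - 1.7333 = -7.2333

y = 0.1333x - 7.2333


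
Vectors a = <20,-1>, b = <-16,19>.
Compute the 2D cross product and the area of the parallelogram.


cross = 20*19 + 1*(-16) = 380 - 16 = 364
Parallelogram area = |364| = 364

cross = 364, parallelogram area = 364


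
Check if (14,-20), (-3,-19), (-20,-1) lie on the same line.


14*(-19+ 1) - 3*(-1+ 20) - 20*(-20+ 19)
= -252 - 57 + 20 = -289

No, not collinear (determinant = -289)


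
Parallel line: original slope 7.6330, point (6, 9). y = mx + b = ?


Parallel lines have equal slopes.
m2 = 7.6330
b2 = 9 - 7.6330*6 = -36.7980

y = 7.6330x - 36.7980


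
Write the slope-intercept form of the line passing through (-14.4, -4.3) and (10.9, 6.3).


m = (10.6)/(25.3) = 0.4190
b = y1 - m*x1 = -4.3 - (10.6*(-14.4))/(25.3) = -4.3 + 6.0332 = 1.7332

y = 0.4190x + 1.7332


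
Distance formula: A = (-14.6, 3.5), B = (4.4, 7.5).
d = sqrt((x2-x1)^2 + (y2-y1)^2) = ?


dx = 4.4 + 14.6 = 19.0
dy = 7.5 - 3.5 = 4.0
d = sqrt(361.0 + 16.0) = sqrt(377.0) = 19.4165

19.4165


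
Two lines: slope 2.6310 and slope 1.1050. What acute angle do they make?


m1-m2 = 1.526
1+m1*m2 = 3.907255
tan(theta) = |1.526/3.907255| = 0.390556
theta = arctan(|1.526/3.907255|) = 21.3334 degrees (acute angle)

21.3334 degrees


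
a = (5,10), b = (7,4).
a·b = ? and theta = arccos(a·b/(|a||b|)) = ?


a·b = 5*7 + 10*4 = 35 + 40 = 75
|a| = sqrt(25+100) = 11.1803
|b| = sqrt(49+16) = 8.0623
cos(theta) = 75/(sqrt(125)*sqrt(65)) = 75/sqrt(8125) = 0.832050
theta = arccos(75/sqrt(8125)) = 33.6901 degrees

a·b = 75, theta = 33.6901 deg


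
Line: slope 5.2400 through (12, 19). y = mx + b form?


y - 19 = 5.2400(x - 12)
y = 5.2400x + 19 - 5.2400*12
y = 5.2400x - 43.8800

y = 5.2400x - 43.8800


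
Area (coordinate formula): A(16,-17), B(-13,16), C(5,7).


16*(16-7) = 144
-13*(7+ 17) = -312
5*(-17-16) = -165
sum = -333
Area = |-333|/2 = 166.5000

166.5000 sq units


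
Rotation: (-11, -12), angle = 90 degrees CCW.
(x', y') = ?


cos(90) = 0, sin(90) = 1
x' = -11*0 + 12*1 = 12
y' = -11*1 - 12*0 = -11

(12, -11)


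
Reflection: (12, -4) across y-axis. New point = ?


Reflection rule for y-axis: (-x, y)
(12, -4) -> (-12, -4)

(-12, -4)


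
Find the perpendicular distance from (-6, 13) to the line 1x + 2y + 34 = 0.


|1*(-6) + 2*13 + 34| = |54| = 54
sqrt(1 + 4) = sqrt(5) = 2.2361
d = 54/sqrt(5) = 24.1495

24.1495


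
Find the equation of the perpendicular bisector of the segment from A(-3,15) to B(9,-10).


Midpoint = (3, 2.5)
Slope of AB = dy/dx = -25/12 = -2.0833
Perp slope = -dx/dy = 12/25 = 0.4800
b = My - (perp slope)*Mx = 2.5 + (12*3)/(-25) = 2.5 - 1.4400 = 1.0600

y = 0.4800x + 1.0600


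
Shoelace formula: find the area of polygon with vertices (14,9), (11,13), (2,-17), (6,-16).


sum(xi*y_{i+1}) = 14*13 + 11*(-17) + 2*(-16) + 6*9 = 17
sum(yi*x_{i+1}) = 9*11 + 13*2 - 17*6 - 16*14 = -201
Area = |17 + 201|/2 = 218/2 = 109.0000

109.0000 sq units


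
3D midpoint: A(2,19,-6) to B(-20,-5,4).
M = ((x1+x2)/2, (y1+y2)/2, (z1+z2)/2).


Mx = (2- 20)/2 = -9.0000
My = (19- 5)/2 = 7.0000
Mz = (-6+4)/2 = -1.0000

M = (-9.0000, 7.0000, -1.0000)


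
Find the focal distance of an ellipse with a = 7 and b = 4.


c^2 = 7^2 - 4^2 = 49 - 16 = 33
c = sqrt(33) = 5.7446

c = 5.7446


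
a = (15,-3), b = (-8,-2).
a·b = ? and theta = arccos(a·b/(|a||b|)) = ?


a·b = 15*(-8) - 3*(-2) = -120 + 6 = -114
|a| = sqrt(225+9) = 15.2971
|b| = sqrt(64+4) = 8.2462
cos(theta) = -114/(sqrt(234)*sqrt(68)) = -114/sqrt(15912) = -0.903738
theta = arccos(-114/sqrt(15912)) = 154.6538 degrees

a·b = -114, theta = 154.6538 deg


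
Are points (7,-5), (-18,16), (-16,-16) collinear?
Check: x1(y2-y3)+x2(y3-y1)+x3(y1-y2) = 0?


7*(16+ 16) - 18*(-16+ 5) - 16*(-5-16)
= 224 + 198 + 336 = 758

No, not collinear (determinant = 758)


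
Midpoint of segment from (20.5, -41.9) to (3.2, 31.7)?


Mx = (20.5 + 3.2)/2 = 23.7/2 = 11.8500
My = (-41.9 + 31.7)/2 = -10.2/2 = -5.1000

(11.8500, -5.1000)


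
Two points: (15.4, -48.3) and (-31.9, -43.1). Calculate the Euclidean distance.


dx = -31.9 - 15.4 = -47.3
dy = -43.1 + 48.3 = 5.2
d = sqrt(2237.29 + 27.04) = sqrt(2264.33) = 47.5850

47.5850


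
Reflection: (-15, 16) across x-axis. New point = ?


Reflection rule for x-axis: (x, -y)
(-15, 16) -> (-15, -16)

(-15, -16)


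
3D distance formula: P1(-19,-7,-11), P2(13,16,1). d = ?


dx=32, dy=23, dz=12
d = sqrt(1024+529+144) = sqrt(1697) = 41.1947

41.1947


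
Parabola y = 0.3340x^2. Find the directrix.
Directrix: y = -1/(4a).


a = 0.3340
1/(4a) = 0.7485
directrix: y = -0.7485 = -0.7485

y = -0.7485


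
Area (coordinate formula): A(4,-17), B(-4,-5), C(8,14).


4*(-5-14) = -76
-4*(14+ 17) = -124
8*(-17+ 5) = -96
sum = -296
Area = |-296|/2 = 148.0000

148.0000 sq units


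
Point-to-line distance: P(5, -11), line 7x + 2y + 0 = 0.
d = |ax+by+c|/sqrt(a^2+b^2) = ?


|7*5 + 2*(-11) + 0| = |13| = 13
sqrt(49 + 4) = sqrt(53) = 7.2801
d = 13/sqrt(53) = 1.7857

1.7857


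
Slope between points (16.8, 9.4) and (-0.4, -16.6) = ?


dy = -16.6 - 9.4 = -26.0
dx = -0.4 - 16.8 = -17.2
m = -26.0/(-17.2) = 1.5116

m = 1.5116


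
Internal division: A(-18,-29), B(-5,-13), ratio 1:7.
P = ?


Px = (1*(-5) + 7*(-18))/8 = -131/8 = -16.3750
Py = (1*(-13) + 7*(-29))/8 = -216/8 = -27.0000

P = (-16.3750, -27.0000)


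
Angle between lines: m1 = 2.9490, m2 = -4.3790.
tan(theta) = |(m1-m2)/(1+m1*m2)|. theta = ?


m1-m2 = 7.328
1+m1*m2 = -11.913671
tan(theta) = |7.328/(-11.913671)| = 0.615092
theta = arctan(|7.328/(-11.913671)|) = 31.5953 degrees (acute angle)

31.5953 degrees


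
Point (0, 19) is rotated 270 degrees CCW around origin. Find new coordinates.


cos(270) = 0, sin(270) = -1
x' = 0*0 - 19*(-1) = 19
y' = 0*(-1) + 19*0 = 0

(19, 0)


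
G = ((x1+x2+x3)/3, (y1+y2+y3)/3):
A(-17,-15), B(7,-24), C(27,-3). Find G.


Gx = (-17+7+27)/3 = 17/3 = 5.6667
Gy = (-15- 24- 3)/3 = -42/3 = -14.0000

G = (5.6667, -14.0000)


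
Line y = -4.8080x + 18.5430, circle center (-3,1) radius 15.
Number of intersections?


Substitute y = -4.8080x + 18.5430: (x+ 3)^2 + (-4.8080x+18.5430-1)^2 = 225
Expand to Ax^2 + Bx + C = 0, where b-k = 17.543
A = 1+m^2 = 24.116864
B = 2(m(b-k) - h) = 2(-4.8080*17.543 + 3) = -162.693488
C = h^2 + (b-k)^2 - r^2 = 9 + 307.756849 - 225 = 91.756849
disc = B^2-4AC = 26469.1710 - 8851.5498 = 17617.6212
disc > 0

2 intersection points


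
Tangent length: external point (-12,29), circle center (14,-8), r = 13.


d = sqrt((-12-14)^2 + (29+ 8)^2) = sqrt(676+1369) = 45.2217
L = sqrt(2045.0000 - 169) = sqrt(1876.0000) = 43.3128

43.3128


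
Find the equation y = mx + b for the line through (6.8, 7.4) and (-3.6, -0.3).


m = (-7.7)/(-10.4) = 0.7404
b = y1 - m*x1 = 7.4 - (-7.7*6.8)/(-10.4) = 7.4 - 5.0346 = 2.3654

y = 0.7404x + 2.3654


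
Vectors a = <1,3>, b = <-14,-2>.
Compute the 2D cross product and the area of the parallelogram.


cross = 1*(-2) - 3*(-14) = -2 + 42 = 40
Parallelogram area = |40| = 40

cross = 40, parallelogram area = 40


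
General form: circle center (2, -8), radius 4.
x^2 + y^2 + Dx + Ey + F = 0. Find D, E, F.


(x-2)^2 + (y+ 8)^2 = 4^2
D = -2h = -4, E = -2k = 16
F = h^2+k^2-r^2 = 4+64-16 = 52

D = -4, E = 16, F = 52


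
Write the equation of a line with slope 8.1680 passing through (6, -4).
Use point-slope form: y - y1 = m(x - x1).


y + 4 = 8.1680(x - 6)
y = 8.1680x - 4 - 8.1680*6
y = 8.1680x - 53.0080

y = 8.1680x - 53.0080


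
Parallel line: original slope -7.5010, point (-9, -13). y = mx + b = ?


Parallel lines have equal slopes.
m2 = -7.5010
b2 = -13 + 7.5010*(-9) = -80.5090

y = -7.5010x - 80.5090


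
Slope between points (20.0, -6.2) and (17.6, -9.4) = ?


dy = -9.4 + 6.2 = -3.2
dx = 17.6 - 20.0 = -2.4
m = -3.2/(-2.4) = 1.3333

m = 1.3333


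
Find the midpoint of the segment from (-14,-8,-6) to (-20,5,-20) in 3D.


Mx = (-14- 20)/2 = -17.0000
My = (-8+5)/2 = -1.5000
Mz = (-6- 20)/2 = -13.0000

M = (-17.0000, -1.5000, -13.0000)


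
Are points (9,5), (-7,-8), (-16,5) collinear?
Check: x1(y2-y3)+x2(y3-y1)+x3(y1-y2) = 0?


9*(-8-5) - 7*(5-5) - 16*(5+ 8)
= -117 + 0 - 208 = -325

No, not collinear (determinant = -325)


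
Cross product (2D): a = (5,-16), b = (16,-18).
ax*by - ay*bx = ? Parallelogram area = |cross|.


cross = 5*(-18) + 16*16 = -90 + 256 = 166
Parallelogram area = |166| = 166

cross = 166, parallelogram area = 166


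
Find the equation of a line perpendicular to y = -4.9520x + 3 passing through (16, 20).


Perpendicular slope = -1/m1 = -1/(-4.9520) = 0.2019
b2 = y0 - m2*x0 = 20 + 16/(-4.9520) = 20 - 3.2310 = 16.7690

y = 0.2019x + 16.7690


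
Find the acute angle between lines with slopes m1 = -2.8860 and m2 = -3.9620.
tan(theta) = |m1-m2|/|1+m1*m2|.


m1-m2 = 1.076
1+m1*m2 = 12.434332
tan(theta) = |1.076/12.434332| = 0.086535
theta = arctan(|1.076/12.434332|) = 4.9457 degrees (acute angle)

4.9457 degrees


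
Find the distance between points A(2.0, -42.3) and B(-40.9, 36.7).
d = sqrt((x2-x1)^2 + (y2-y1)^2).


dx = -40.9 - 2.0 = -42.9
dy = 36.7 + 42.3 = 79.0
d = sqrt(1840.41 + 6241.0) = sqrt(8081.41) = 89.8967

89.8967


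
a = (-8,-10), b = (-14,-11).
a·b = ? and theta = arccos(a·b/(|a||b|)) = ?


a·b = -8*(-14) - 10*(-11) = 112 + 110 = 222
|a| = sqrt(64+100) = 12.8062
|b| = sqrt(196+121) = 17.8045
cos(theta) = 222/(sqrt(164)*sqrt(317)) = 222/sqrt(51988) = 0.973647
theta = arccos(222/sqrt(51988)) = 13.1830 degrees

a·b = 222, theta = 13.1830 deg


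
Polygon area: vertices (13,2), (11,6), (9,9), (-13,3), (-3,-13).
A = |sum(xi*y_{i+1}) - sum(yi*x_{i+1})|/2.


sum(xi*y_{i+1}) = 13*6 + 11*9 + 9*3 - 13*(-13) - 3*2 = 367
sum(yi*x_{i+1}) = 2*11 + 6*9 + 9*(-13) + 3*(-3) - 13*13 = -219
Area = |367 + 219|/2 = 586/2 = 293.0000

293.0000 sq units


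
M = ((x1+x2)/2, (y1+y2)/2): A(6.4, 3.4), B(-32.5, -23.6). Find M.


Mx = (6.4 - 32.5)/2 = -26.1/2 = -13.0500
My = (3.4 - 23.6)/2 = -20.2/2 = -10.1000

(-13.0500, -10.1000)


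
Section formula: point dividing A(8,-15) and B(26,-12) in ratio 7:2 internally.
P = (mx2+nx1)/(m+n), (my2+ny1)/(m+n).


Px = (7*26 + 2*8)/9 = 198/9 = 22.0000
Py = (7*(-12) + 2*(-15))/9 = -114/9 = -12.6667

P = (22.0000, -12.6667)


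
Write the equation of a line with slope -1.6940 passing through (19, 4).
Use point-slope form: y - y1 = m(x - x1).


y - 4 = -1.6940(x - 19)
y = -1.6940x + 4 + 1.6940*19
y = -1.6940x + 36.1860

y = -1.6940x + 36.1860


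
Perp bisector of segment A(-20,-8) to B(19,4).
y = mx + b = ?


Midpoint = (-0.5, -2)
Slope of AB = dy/dx = 12/39 = 0.3077
Perp slope = -dx/dy = -39/12 = -3.2500
b = My - (perp slope)*Mx = -2 + (39*(-0.5))/12 = -2 - 1.6250 = -3.6250

y = -3.2500x - 3.6250


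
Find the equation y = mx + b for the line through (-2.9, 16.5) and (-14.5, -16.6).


m = (-33.1)/(-11.6) = 2.8534
b = y1 - m*x1 = 16.5 - (-33.1*(-2.9))/(-11.6) = 16.5 + 8.2750 = 24.7750

y = 2.8534x + 24.7750


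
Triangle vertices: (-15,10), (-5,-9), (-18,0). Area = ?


-15*(-9-0) = 135
-5*(0-10) = 50
-18*(10+ 9) = -342
sum = -157
Area = |-157|/2 = 78.5000

78.5000 sq units


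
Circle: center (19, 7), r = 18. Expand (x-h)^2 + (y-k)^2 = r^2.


(x-19)^2 + (y-7)^2 = 18^2
D = -2h = -38, E = -2k = -14
F = h^2+k^2-r^2 = 361+49-324 = 86

x^2 + y^2 - 38x - 14y + 86 = 0


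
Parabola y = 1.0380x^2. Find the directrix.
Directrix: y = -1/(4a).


a = 1.0380
1/(4a) = 0.2408
directrix: y = -0.2408 = -0.2408

y = -0.2408


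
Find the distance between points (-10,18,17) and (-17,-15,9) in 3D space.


dx=-7, dy=-33, dz=-8
d = sqrt(49+1089+64) = sqrt(1202) = 34.6699

34.6699


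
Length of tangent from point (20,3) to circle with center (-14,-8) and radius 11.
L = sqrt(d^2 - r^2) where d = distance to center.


d = sqrt((20+ 14)^2 + (3+ 8)^2) = sqrt(1156+121) = 35.7351
L = sqrt(1277.0000 - 121) = sqrt(1156.0000) = 34.0000

34.0000


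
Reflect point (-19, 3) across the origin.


Reflection rule for origin: (-x, -y)
(-19, 3) -> (19, -3)

(19, -3)


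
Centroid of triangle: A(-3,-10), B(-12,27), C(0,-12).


Gx = (-3- 12+0)/3 = -15/3 = -5.0000
Gy = (-10+27- 12)/3 = 5/3 = 1.6667

G = (-5.0000, 1.6667)


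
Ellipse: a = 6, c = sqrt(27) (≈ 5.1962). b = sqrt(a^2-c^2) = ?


b^2 = 6^2 - (sqrt(27))^2 = 36 - 27 = 9
b = sqrt(9) = 3

b = 3


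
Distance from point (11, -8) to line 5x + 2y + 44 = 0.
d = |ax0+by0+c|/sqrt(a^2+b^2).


|5*11 + 2*(-8) + 44| = |83| = 83
sqrt(25 + 4) = sqrt(29) = 5.3852
d = 83/sqrt(29) = 15.4127

15.4127


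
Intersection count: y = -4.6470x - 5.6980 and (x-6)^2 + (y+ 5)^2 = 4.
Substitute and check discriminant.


Substitute y = -4.6470x - 5.6980: (x-6)^2 + (-4.6470x- 5.6980+ 5)^2 = 4
Expand to Ax^2 + Bx + C = 0, where b-k = -0.698
A = 1+m^2 = 22.594609
B = 2(m(b-k) - h) = 2(-4.6470*(-0.698) - 6) = -5.512788
C = h^2 + (b-k)^2 - r^2 = 36 + 0.487204 - 4 = 32.487204
disc = B^2-4AC = 30.3908 - 2936.1427 = -2905.7519
disc < 0

0 intersection points


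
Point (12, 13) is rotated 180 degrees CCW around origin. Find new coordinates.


cos(180) = -1, sin(180) = 0
x' = 12*(-1) - 13*0 = -12
y' = 12*0 + 13*(-1) = -13

(-12, -13)


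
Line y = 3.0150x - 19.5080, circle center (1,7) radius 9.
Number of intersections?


Substitute y = 3.0150x - 19.5080: (x-1)^2 + (3.0150x- 19.5080-7)^2 = 81
Expand to Ax^2 + Bx + C = 0, where b-k = -26.508
A = 1+m^2 = 10.090225
B = 2(m(b-k) - h) = 2(3.0150*(-26.508) - 1) = -161.84324
C = h^2 + (b-k)^2 - r^2 = 1 + 702.674064 - 81 = 622.674064
disc = B^2-4AC = 26193.2343 - 25131.6856 = 1061.5487
disc > 0

2 intersection points


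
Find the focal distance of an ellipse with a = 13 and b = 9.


c^2 = 13^2 - 9^2 = 169 - 81 = 88
c = sqrt(88) = 9.3808

c = 9.3808


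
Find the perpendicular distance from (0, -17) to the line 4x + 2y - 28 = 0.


|4*0 + 2*(-17) - 28| = |-62| = 62
sqrt(16 + 4) = sqrt(20) = 4.4721
d = 62/sqrt(20) = 13.8636

13.8636


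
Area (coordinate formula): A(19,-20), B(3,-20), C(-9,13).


19*(-20-13) = -627
3*(13+ 20) = 99
-9*(-20+ 20) = 0
sum = -528
Area = |-528|/2 = 264.0000

264.0000 sq units


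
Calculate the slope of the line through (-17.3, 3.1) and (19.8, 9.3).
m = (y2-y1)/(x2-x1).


dy = 9.3 - 3.1 = 6.2
dx = 19.8 + 17.3 = 37.1
m = 6.2/37.1 = 0.1671

m = 0.1671


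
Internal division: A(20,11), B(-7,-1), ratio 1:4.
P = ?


Px = (1*(-7) + 4*20)/5 = 73/5 = 14.6000
Py = (1*(-1) + 4*11)/5 = 43/5 = 8.6000

P = (14.6000, 8.6000)


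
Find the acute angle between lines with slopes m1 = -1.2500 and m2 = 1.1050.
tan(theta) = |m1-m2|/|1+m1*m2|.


m1-m2 = -2.355
1+m1*m2 = -0.38125
tan(theta) = |-2.355/(-0.38125)| = 6.177049
theta = arctan(|-2.355/(-0.38125)|) = 80.8042 degrees (acute angle)

80.8042 degrees


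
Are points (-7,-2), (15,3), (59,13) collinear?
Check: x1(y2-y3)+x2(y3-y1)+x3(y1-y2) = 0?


-7*(3-13) + 15*(13+ 2) + 59*(-2-3)
= 70 + 225 - 295 = 0

Yes, collinear (determinant = 0)


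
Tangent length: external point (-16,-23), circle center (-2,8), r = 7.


d = sqrt((-16+ 2)^2 + (-23-8)^2) = sqrt(196+961) = 34.0147
L = sqrt(1157.0000 - 49) = sqrt(1108.0000) = 33.2866

33.2866


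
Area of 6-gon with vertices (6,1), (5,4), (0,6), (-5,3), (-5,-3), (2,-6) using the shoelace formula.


sum(xi*y_{i+1}) = 6*4 + 5*6 + 0*3 - 5*(-3) - 5*(-6) + 2*1 = 101
sum(yi*x_{i+1}) = 1*5 + 4*0 + 6*(-5) + 3*(-5) - 3*2 - 6*6 = -82
Area = |101 + 82|/2 = 183/2 = 91.5000

91.5000 sq units


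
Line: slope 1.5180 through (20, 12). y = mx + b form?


y - 12 = 1.5180(x - 20)
y = 1.5180x + 12 - 1.5180*20
y = 1.5180x - 18.3600

y = 1.5180x - 18.3600


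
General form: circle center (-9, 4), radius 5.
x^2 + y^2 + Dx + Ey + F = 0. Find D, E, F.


(x+ 9)^2 + (y-4)^2 = 5^2
D = -2h = 18, E = -2k = -8
F = h^2+k^2-r^2 = 81+16-25 = 72

D = 18, E = -8, F = 72


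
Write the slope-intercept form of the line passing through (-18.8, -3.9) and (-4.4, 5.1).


m = (9.0)/(14.4) = 0.6250
b = y1 - m*x1 = -3.9 - (9.0*(-18.8))/(14.4) = -3.9 + 11.7500 = 7.8500

y = 0.6250x + 7.8500


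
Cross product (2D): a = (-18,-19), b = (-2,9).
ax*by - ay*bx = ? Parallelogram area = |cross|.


cross = -18*9 + 19*(-2) = -162 - 38 = -200
Parallelogram area = |-200| = 200

cross = -200, parallelogram area = 200


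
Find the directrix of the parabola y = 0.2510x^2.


a = 0.2510
1/(4a) = 0.9960
directrix: y = -0.9960 = -0.9960

y = -0.9960


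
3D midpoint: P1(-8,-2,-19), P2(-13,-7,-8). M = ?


Mx = (-8- 13)/2 = -10.5000
My = (-2- 7)/2 = -4.5000
Mz = (-19- 8)/2 = -13.5000

M = (-10.5000, -4.5000, -13.5000)


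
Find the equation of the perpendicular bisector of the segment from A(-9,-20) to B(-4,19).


Midpoint = (-6.5, -0.5)
Slope of AB = dy/dx = 39/5 = 7.8000
Perp slope = -dx/dy = -5/39 = -0.1282
b = My - (perp slope)*Mx = -0.5 + (5*(-6.5))/39 = -0.5 - 0.8333 = -1.3333

y = -0.1282x - 1.3333


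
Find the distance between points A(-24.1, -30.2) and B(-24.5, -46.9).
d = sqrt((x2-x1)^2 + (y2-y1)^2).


dx = -24.5 + 24.1 = -0.4
dy = -46.9 + 30.2 = -16.7
d = sqrt(0.16 + 278.89) = sqrt(279.05) = 16.7048

16.7048


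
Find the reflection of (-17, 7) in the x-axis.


Reflection rule for x-axis: (x, -y)
(-17, 7) -> (-17, -7)

(-17, -7)


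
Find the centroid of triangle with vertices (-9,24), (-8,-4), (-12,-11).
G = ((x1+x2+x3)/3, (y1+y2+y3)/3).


Gx = (-9- 8- 12)/3 = -29/3 = -9.6667
Gy = (24- 4- 11)/3 = 9/3 = 3.0000

G = (-9.6667, 3.0000)


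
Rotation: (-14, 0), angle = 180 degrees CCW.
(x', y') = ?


cos(180) = -1, sin(180) = 0
x' = -14*(-1) - 0*0 = 14
y' = -14*0 + 0*(-1) = 0

(14, 0)


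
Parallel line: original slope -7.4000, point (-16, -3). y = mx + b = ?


Parallel lines have equal slopes.
m2 = -7.4000
b2 = -3 + 7.4000*(-16) = -121.4000

y = -7.4000x - 121.4000


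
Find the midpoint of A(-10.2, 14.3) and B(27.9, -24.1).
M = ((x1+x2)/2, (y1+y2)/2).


Mx = (-10.2 + 27.9)/2 = 17.7/2 = 8.8500
My = (14.3 - 24.1)/2 = -9.8/2 = -4.9000

(8.8500, -4.9000)


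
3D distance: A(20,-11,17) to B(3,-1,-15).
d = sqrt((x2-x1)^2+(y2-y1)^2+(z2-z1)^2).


dx=-17, dy=10, dz=-32
d = sqrt(289+100+1024) = sqrt(1413) = 37.5899

37.5899


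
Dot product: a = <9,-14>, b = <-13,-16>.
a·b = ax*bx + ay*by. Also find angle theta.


a·b = 9*(-13) - 14*(-16) = -117 + 224 = 107
|a| = sqrt(81+196) = 16.6433
|b| = sqrt(169+256) = 20.6155
cos(theta) = 107/(sqrt(277)*sqrt(425)) = 107/sqrt(117725) = 0.311853
theta = arccos(107/sqrt(117725)) = 71.8291 degrees

a·b = 107, theta = 71.8291 deg


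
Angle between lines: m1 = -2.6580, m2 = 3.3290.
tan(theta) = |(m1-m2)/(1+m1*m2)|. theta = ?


m1-m2 = -5.987
1+m1*m2 = -7.848482
tan(theta) = |-5.987/(-7.848482)| = 0.762823
theta = arctan(|-5.987/(-7.848482)|) = 37.3372 degrees (acute angle)

37.3372 degrees


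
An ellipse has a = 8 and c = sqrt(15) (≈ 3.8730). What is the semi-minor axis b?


b^2 = 8^2 - (sqrt(15))^2 = 64 - 15 = 49
b = sqrt(49) = 7

b = 7


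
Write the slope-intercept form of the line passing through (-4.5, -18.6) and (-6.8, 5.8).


m = (24.4)/(-2.3) = -10.6087
b = y1 - m*x1 = -18.6 - (24.4*(-4.5))/(-2.3) = -18.6 - 47.7391 = -66.3391

y = -10.6087x - 66.3391


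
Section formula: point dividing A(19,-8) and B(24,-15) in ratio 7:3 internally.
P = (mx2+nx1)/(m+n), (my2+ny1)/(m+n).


Px = (7*24 + 3*19)/10 = 225/10 = 22.5000
Py = (7*(-15) + 3*(-8))/10 = -129/10 = -12.9000

P = (22.5000, -12.9000)


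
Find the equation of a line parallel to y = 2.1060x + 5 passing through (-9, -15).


Parallel lines have equal slopes.
m2 = 2.1060
b2 = -15 - 2.1060*(-9) = 3.9540

y = 2.1060x + 3.9540
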